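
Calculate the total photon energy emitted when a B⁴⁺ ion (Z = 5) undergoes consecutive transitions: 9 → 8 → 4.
17.0596 eV

The energy levels of B⁴⁺ are E_n = -13.6057 × 5² / n² eV.

First transition (9 → 8):
ΔE₁ = |E_8 - E_9|
ΔE₁ = |-5.3147265625 - (-4.1992901235)| = 1.1154364 eV

Second transition (8 → 4):
ΔE₂ = |E_4 - E_8|
ΔE₂ = |-21.2589062500 - (-5.3147265625)| = 15.9441797 eV

Total energy released:
E_total = ΔE₁ + ΔE₂ = 1.1154364 + 15.9441797 = 17.0596 eV

Note: This equals the direct transition 9 → 4: 17.0596 eV ✓
Energy is conserved regardless of the path taken.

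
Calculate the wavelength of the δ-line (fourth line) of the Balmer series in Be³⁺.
25.62933 nm

The lines of a series are numbered from the longest wavelength (smallest ΔE) outward; the fourth line is the transition from n = n_f + 4 to n_f.
The Balmer series has all transitions ending at n_f = 2.

For Be³⁺ (Z = 4), the fourth line (δ-line) is the jump from n = 6 to n = 2:
E_6 = -13.6057 × 4² / 6² = -6.0469778 eV
E_2 = -13.6057 × 4² / 2² = -54.4228000 eV
ΔE = E_6 - E_2 = 48.3758222 eV

λ = hc/E = 1239.84 eV·nm / 48.3758222 eV
λ = 25.62933 nm

This is the δ-line of the Balmer series in Be³⁺.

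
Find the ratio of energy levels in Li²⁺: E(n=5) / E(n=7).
1.960

Using E_n = -13.6057 Z² / n² eV with Z = 3:

E_5 = -13.6057 × 3² / 5² = -122.4513 / 25 = -4.898052000 eV
E_7 = -13.6057 × 3² / 7² = -122.4513 / 49 = -2.499006122 eV

The ratio is:
E_5/E_7 = (-4.898052000) / (-2.499006122)
E_5/E_7 = (-122.4513/25) / (-122.4513/49)
E_5/E_7 = 49/25
E_5/E_7 = 1.960
(Note: the Z² factors cancel in the ratio.)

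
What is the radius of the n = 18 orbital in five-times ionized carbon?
2.85756 nm (or 28.57557 Å)

The Bohr radius formula is:
r_n = n² a₀ / Z

where a₀ = 0.05291772 nm is the Bohr radius.

For C⁵⁺ (Z = 6) at n = 18:
r_18 = 18² × 0.05291772 nm / 6
r_18 = 324 × 0.05291772 nm / 6
r_18 = 17.145341 nm / 6
r_18 = 2.85756 nm

The electron orbits at approximately 2.85756 nm from the nucleus.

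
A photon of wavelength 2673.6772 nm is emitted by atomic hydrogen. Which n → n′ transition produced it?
n = 13 → n = 5

First, find the photon energy from the wavelength (hc = 1239.84 eV·nm):
E = hc/λ = 1239.84 eV·nm / 2673.6772 nm = 0.46372090 eV

The energy levels of hydrogen satisfy E_n = -13.6057 / n² eV, so an emission n_i → n_f releases
ΔE = 13.6057 × (1/n_f² − 1/n_i²) eV.

Setting ΔE equal to the photon energy:
1/n_f² − 1/n_i² = 0.46372090 / 13.6057 = 0.034082840

Since 1/n_i² must be positive, we need 1/n_f² > 0.034082840, i.e. n_f ≤ 5. For each allowed n_f, solve n_i = (1/n_f² − 0.034082840)^(−1/2) and check whether it is a whole number:
  n_f = 1: 1/n_i² = 1.000000000 − 0.034082840 = 0.965917160 → n_i = 1.017  (not an integer) ✗
  n_f = 2: 1/n_i² = 0.250000000 − 0.034082840 = 0.215917160 → n_i = 2.152  (not an integer) ✗
  n_f = 3: 1/n_i² = 0.111111111 − 0.034082840 = 0.077028271 → n_i = 3.603  (not an integer) ✗
  n_f = 4: 1/n_i² = 0.062500000 − 0.034082840 = 0.028417160 → n_i = 5.932  (not an integer) ✗
  n_f = 5: 1/n_i² = 0.040000000 − 0.034082840 = 0.005917160 → n_i = 13.000  → integer, n_i = 13 ✓

Only n_f = 5 gives an integer upper level, n_i = 13.

The transition is from n = 13 to n = 5 (emission).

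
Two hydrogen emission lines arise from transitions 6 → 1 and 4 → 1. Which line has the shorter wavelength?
6 → 1

Calculate the energy for each transition:

Transition 6 → 1:
ΔE₁ = |E_1 - E_6| = |-13.6057/1² - (-13.6057/6²)|
ΔE₁ = |-13.60570000000 - (-0.37793611111)| = 13.22776389 eV

Transition 4 → 1:
ΔE₂ = |E_1 - E_4| = |-13.6057/1² - (-13.6057/4²)|
ΔE₂ = |-13.60570000000 - (-0.85035625000)| = 12.75534375 eV

Since 13.22776389 eV > 12.75534375 eV, the transition 6 → 1 emits the more energetic photon.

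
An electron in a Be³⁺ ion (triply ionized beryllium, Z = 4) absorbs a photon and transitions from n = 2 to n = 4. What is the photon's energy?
40.817100 eV

The energy levels of a hydrogen-like atom are E_n = -13.6057 Z² eV / n².

Energy at n = 2: E_2 = -13.6057 × 4² / 2² = -54.422800000 eV
Energy at n = 4: E_4 = -13.6057 × 4² / 4² = -13.605700000 eV

The excitation energy is the difference:
ΔE = E_4 - E_2
ΔE = -13.605700000 - (-54.422800000)
ΔE = 40.817100 eV

Since this is positive, energy must be absorbed (photon absorption).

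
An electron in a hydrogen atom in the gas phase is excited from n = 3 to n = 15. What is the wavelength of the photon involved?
854.311061 nm

First, find the transition energy using E_n = -13.6057 / n² eV:
E_3 = -13.6057 / 3² = -1.5117444444 eV
E_15 = -13.6057 / 15² = -0.0604697778 eV

Photon energy: |ΔE| = |E_15 - E_3| = 1.4512746666 eV

Convert to wavelength using E = hc/λ with hc = 1239.84 eV·nm:
λ = hc/E = 1239.84 eV·nm / 1.4512746666 eV
λ = 854.311061 nm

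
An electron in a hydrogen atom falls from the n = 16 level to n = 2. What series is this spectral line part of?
Balmer series

The spectral series in hydrogen are named based on the final (lower) energy level:
- Lyman series: n_final = 1 (ultraviolet)
- Balmer series: n_final = 2 (visible/near-UV)
- Paschen series: n_final = 3 (infrared)
- Brackett series: n_final = 4 (infrared)
- Pfund series: n_final = 5 (far infrared)

Since this transition ends at n = 2, it belongs to the Balmer series.

For reference, this 16 → 2 line has photon energy
ΔE = 13.6057 eV × (1/2² - 1/16²) = 3.348278 eV,
corresponding to wavelength λ = hc/ΔE = 1239.84 eV·nm / 3.348278 eV = 370.29 nm in the visible/near-UV region.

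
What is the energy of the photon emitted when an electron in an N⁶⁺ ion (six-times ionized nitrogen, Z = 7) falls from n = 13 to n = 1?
662.7345 eV

The energy levels are E_n = -13.6057 Z² eV / n².

Energy at n = 13: E_13 = -13.6057 × 7² / 13² = -3.9448479 eV
Energy at n = 1: E_1 = -13.6057 × 7² / 1² = -666.6793000 eV

For emission (electron falling to lower state), the photon energy is:
E_photon = E_13 - E_1 = |-3.9448479 - (-666.6793000)|
E_photon = 662.7345 eV

This energy is carried away by the emitted photon.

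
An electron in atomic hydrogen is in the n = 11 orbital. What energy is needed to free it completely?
0.1124 eV

The ionization energy is the energy needed to remove the electron completely (n → ∞).

For hydrogen, E_n = -13.6057 eV / n².

At n = 11: E_11 = -13.6057 / 11² = -0.1124438 eV
At n = ∞: E_∞ = 0 eV

Ionization energy = E_∞ - E_11 = 0 - (-0.1124438) = 0.1124438 eV
Ionization energy ≈ 0.1124 eV

This is also called the binding energy of the electron in state n = 11.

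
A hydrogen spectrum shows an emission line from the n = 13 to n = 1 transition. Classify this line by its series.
Lyman series

The spectral series in hydrogen are named based on the final (lower) energy level:
- Lyman series: n_final = 1 (ultraviolet)
- Balmer series: n_final = 2 (visible/near-UV)
- Paschen series: n_final = 3 (infrared)
- Brackett series: n_final = 4 (infrared)
- Pfund series: n_final = 5 (far infrared)

Since this transition ends at n = 1, it belongs to the Lyman series.

For reference, this 13 → 1 line has photon energy
ΔE = 13.6057 eV × (1/1² - 1/13²) = 13.52519 eV,
corresponding to wavelength λ = hc/ΔE = 1239.84 eV·nm / 13.52519 eV = 91.669 nm in the ultraviolet region.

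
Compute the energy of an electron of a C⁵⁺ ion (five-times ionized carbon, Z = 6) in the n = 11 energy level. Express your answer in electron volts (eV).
-4.047977 eV

The energy levels of a hydrogen-like atom are given by:
E_n = -13.6057 Z² / n² eV  (with Z = 6 for C⁵⁺)

For n = 11:
E_11 = -13.6057 × 6² / 11²
E_11 = -13.6057 × 36 / 121
E_11 = -4.047977 eV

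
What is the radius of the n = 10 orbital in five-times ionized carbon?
0.8820 nm (or 8.8196 Å)

The Bohr radius formula is:
r_n = n² a₀ / Z

where a₀ = 0.0529177 nm is the Bohr radius.

For C⁵⁺ (Z = 6) at n = 10:
r_10 = 10² × 0.0529177 nm / 6
r_10 = 100 × 0.0529177 nm / 6
r_10 = 5.29177 nm / 6
r_10 = 0.8820 nm

The electron orbits at approximately 0.8820 nm from the nucleus.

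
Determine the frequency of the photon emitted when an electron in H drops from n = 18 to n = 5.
1.214e+14 Hz

First, find the transition energy:
E_18 = -13.6057 / 18² = -0.0419929 eV
E_5 = -13.6057 / 5² = -0.5442280 eV
|ΔE| = |E_5 - E_18| = 0.5022351 eV

Convert to Joules: E = 0.5022351 eV × (1.602177 × 10⁻¹⁹ J/eV) = 8.04670e-20 J

Using E = hf:
f = E/h = 8.04670e-20 J / (6.62607 × 10⁻³⁴ J·s)
f = 1.214e+14 Hz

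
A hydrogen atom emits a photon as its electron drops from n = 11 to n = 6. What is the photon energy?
0.265492 eV

The energy levels are E_n = -13.6057 eV / n².

Energy at n = 11: E_11 = -13.6057 / 11² = -0.112443802 eV
Energy at n = 6: E_6 = -13.6057 / 6² = -0.377936111 eV

For emission (electron falling to lower state), the photon energy is:
E_photon = E_11 - E_6 = |-0.112443802 - (-0.377936111)|
E_photon = 0.265492 eV

This energy is carried away by the emitted photon.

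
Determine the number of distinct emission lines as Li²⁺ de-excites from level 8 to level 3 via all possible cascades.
15

The electron can occupy levels n = 3, 4, ..., 8 during de-excitation — that is m = 8 - 3 + 1 = 6 distinct levels.

The number of distinct spectral lines equals the number of ways to choose 2 of these m levels (each pair gives one possible emission transition):

Number of lines = m(m-1)/2 = 6×5/2 = 15

These correspond to all possible transitions between the 6 levels:
8 → 7, 8 → 6, 8 → 5, 8 → 4, 8 → 3, 7 → 6, 7 → 5, 7 → 4...

Each transition produces a photon with a unique energy (and thus wavelength). This count does not depend on Z.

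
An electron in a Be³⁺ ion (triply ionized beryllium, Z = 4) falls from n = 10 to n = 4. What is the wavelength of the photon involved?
108.48394 nm

First, find the transition energy using E_n = -13.6057 Z² / n² eV:
E_10 = -13.6057 × 4² / 10² = -2.17691200 eV
E_4 = -13.6057 × 4² / 4² = -13.60570000 eV

Photon energy: |ΔE| = |E_4 - E_10| = 11.42878800 eV

Convert to wavelength using E = hc/λ with hc = 1239.84 eV·nm:
λ = hc/E = 1239.84 eV·nm / 11.42878800 eV
λ = 108.48394 nm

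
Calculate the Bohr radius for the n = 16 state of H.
13.5469 nm (or 135.4693 Å)

The Bohr radius formula is:
r_n = n² a₀ / Z

where a₀ = 0.0529177 nm is the Bohr radius.

For H (Z = 1) at n = 16:
r_16 = 16² × 0.0529177 nm / 1
r_16 = 256 × 0.0529177 nm / 1
r_16 = 13.54693 nm / 1
r_16 = 13.5469 nm

The electron orbits at approximately 13.5469 nm from the nucleus.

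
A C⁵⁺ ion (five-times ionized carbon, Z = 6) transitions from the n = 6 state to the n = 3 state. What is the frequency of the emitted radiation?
9.86953e+15 Hz

First, find the transition energy:
E_6 = -13.6057 × 6² / 6² = -13.6057000 eV
E_3 = -13.6057 × 6² / 3² = -54.4228000 eV
|ΔE| = |E_3 - E_6| = 40.8171000 eV

Convert to Joules: E = 40.8171000 eV × (1.602177 × 10⁻¹⁹ J/eV) = 6.5396219e-18 J

Using E = hf:
f = E/h = 6.5396219e-18 J / (6.62607 × 10⁻³⁴ J·s)
f = 9.86953e+15 Hz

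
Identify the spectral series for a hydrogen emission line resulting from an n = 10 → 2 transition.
Balmer series

The spectral series in hydrogen are named based on the final (lower) energy level:
- Lyman series: n_final = 1 (ultraviolet)
- Balmer series: n_final = 2 (visible/near-UV)
- Paschen series: n_final = 3 (infrared)
- Brackett series: n_final = 4 (infrared)
- Pfund series: n_final = 5 (far infrared)

Since this transition ends at n = 2, it belongs to the Balmer series.

For reference, this 10 → 2 line has photon energy
ΔE = 13.6057 eV × (1/2² - 1/10²) = 3.265368000 eV,
corresponding to wavelength λ = hc/ΔE = 1239.84 eV·nm / 3.265368000 eV = 379.69380 nm in the visible/near-UV region.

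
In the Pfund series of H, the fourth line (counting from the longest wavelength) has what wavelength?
3295.200 nm

The lines of a series are numbered from the longest wavelength (smallest ΔE) outward; the fourth line is the transition from n = n_f + 4 to n_f.
The Pfund series has all transitions ending at n_f = 5.

For H, the fourth line (δ-line) is the jump from n = 9 to n = 5:
E_9 = -13.6057 / 9² = -0.167971605 eV
E_5 = -13.6057 / 5² = -0.544228000 eV
ΔE = E_9 - E_5 = 0.376256395 eV

λ = hc/E = 1239.84 eV·nm / 0.376256395 eV
λ = 3295.200 nm

This is the δ-line of the Pfund series in H.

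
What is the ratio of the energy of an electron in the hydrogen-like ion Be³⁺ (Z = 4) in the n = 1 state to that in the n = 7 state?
49.000

Using E_n = -13.6057 Z² / n² eV with Z = 4:

E_1 = -13.6057 × 4² / 1² = -217.6912 / 1 = -217.691200000 eV
E_7 = -13.6057 × 4² / 7² = -217.6912 / 49 = -4.442677551 eV

The ratio is:
E_1/E_7 = (-217.691200000) / (-4.442677551)
E_1/E_7 = (-217.6912/1) / (-217.6912/49)
E_1/E_7 = 49/1
E_1/E_7 = 49.000
(Note: the Z² factors cancel in the ratio.)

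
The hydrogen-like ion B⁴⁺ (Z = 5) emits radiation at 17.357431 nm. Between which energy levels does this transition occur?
n = 5 → n = 2

First, find the photon energy from the wavelength (hc = 1239.84 eV·nm):
E = hc/λ = 1239.84 eV·nm / 17.357431 nm = 71.429925 eV

The energy levels of B⁴⁺ satisfy E_n = -13.6057 × 5² / n² eV, so an emission n_i → n_f releases
ΔE = 13.6057 × 5² × (1/n_f² − 1/n_i²) eV.

Setting ΔE equal to the photon energy:
1/n_f² − 1/n_i² = 71.429925 / (13.6057 × 5²) = 0.21000000

Since 1/n_i² must be positive, we need 1/n_f² > 0.21000000, i.e. n_f ≤ 2. For each allowed n_f, solve n_i = (1/n_f² − 0.21000000)^(−1/2) and check whether it is a whole number:
  n_f = 1: 1/n_i² = 1.00000000 − 0.21000000 = 0.79000000 → n_i = 1.125  (not an integer) ✗
  n_f = 2: 1/n_i² = 0.25000000 − 0.21000000 = 0.04000000 → n_i = 5.000  → integer, n_i = 5 ✓

Only n_f = 2 gives an integer upper level, n_i = 5.

The transition is from n = 5 to n = 2 (emission).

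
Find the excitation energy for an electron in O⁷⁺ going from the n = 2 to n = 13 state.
212.5387 eV

The energy levels of a hydrogen-like atom are E_n = -13.6057 Z² eV / n².

Energy at n = 2: E_2 = -13.6057 × 8² / 2² = -217.6912000 eV
Energy at n = 13: E_13 = -13.6057 × 8² / 13² = -5.1524544 eV

The excitation energy is the difference:
ΔE = E_13 - E_2
ΔE = -5.1524544 - (-217.6912000)
ΔE = 212.5387 eV

Since this is positive, energy must be absorbed (photon absorption).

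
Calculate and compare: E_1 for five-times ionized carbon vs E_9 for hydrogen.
C⁵⁺ at n = 1 (E = -489.80520 eV)

Using E_n = -13.6057 Z² / n² eV:

C⁵⁺ (Z = 6) at n = 1:
E = -13.6057 × 6² / 1² = -13.6057 × 36 / 1 = -489.80520000 eV

H (Z = 1) at n = 9:
E = -13.6057 × 1² / 9² = -13.6057 × 1 / 81 = -0.16797160 eV

Since -489.80520000 eV < -0.16797160 eV,
C⁵⁺ at n = 1 is more tightly bound (requires more energy to ionize).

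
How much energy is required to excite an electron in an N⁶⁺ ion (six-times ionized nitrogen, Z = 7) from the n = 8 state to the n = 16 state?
7.813 eV

The energy levels of a hydrogen-like atom are E_n = -13.6057 Z² eV / n².

Energy at n = 8: E_8 = -13.6057 × 7² / 8² = -10.416864 eV
Energy at n = 16: E_16 = -13.6057 × 7² / 16² = -2.604216 eV

The excitation energy is the difference:
ΔE = E_16 - E_8
ΔE = -2.604216 - (-10.416864)
ΔE = 7.813 eV

Since this is positive, energy must be absorbed (photon absorption).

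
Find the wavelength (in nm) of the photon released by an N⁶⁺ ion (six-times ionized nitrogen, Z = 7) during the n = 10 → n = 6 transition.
104.609518 nm

First, find the transition energy using E_n = -13.6057 Z² / n² eV:
E_10 = -13.6057 × 7² / 10² = -6.666793000 eV
E_6 = -13.6057 × 7² / 6² = -18.518869444 eV

Photon energy: |ΔE| = |E_6 - E_10| = 11.852076444 eV

Convert to wavelength using E = hc/λ with hc = 1239.84 eV·nm:
λ = hc/E = 1239.84 eV·nm / 11.852076444 eV
λ = 104.609518 nm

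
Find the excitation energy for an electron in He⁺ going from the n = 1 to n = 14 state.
54.15 eV

The energy levels of a hydrogen-like atom are E_n = -13.6057 Z² eV / n².

Energy at n = 1: E_1 = -13.6057 × 2² / 1² = -54.42280 eV
Energy at n = 14: E_14 = -13.6057 × 2² / 14² = -0.27767 eV

The excitation energy is the difference:
ΔE = E_14 - E_1
ΔE = -0.27767 - (-54.42280)
ΔE = 54.15 eV

Since this is positive, energy must be absorbed (photon absorption).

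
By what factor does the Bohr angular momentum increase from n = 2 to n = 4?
2.00

In the Bohr model, L_n = nℏ, so the ratio is purely the ratio of quantum numbers:

L_4/L_2 = 4ℏ / 2ℏ = 4/2 = 2.00

The angular momentum scales linearly with n.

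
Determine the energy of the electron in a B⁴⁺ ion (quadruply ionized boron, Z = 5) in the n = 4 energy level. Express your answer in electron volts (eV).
-21.26 eV

The energy levels of a hydrogen-like atom are given by:
E_n = -13.6057 Z² / n² eV  (with Z = 5 for B⁴⁺)

For n = 4:
E_4 = -13.6057 × 5² / 4²
E_4 = -13.6057 × 25 / 16
E_4 = -21.26 eV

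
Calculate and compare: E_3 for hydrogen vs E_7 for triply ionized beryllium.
Be³⁺ at n = 7 (E = -4.44268 eV)

Using E_n = -13.6057 Z² / n² eV:

H (Z = 1) at n = 3:
E = -13.6057 × 1² / 3² = -13.6057 × 1 / 9 = -1.51174444 eV

Be³⁺ (Z = 4) at n = 7:
E = -13.6057 × 4² / 7² = -13.6057 × 16 / 49 = -4.44267755 eV

Since -4.44267755 eV < -1.51174444 eV,
Be³⁺ at n = 7 is more tightly bound (requires more energy to ionize).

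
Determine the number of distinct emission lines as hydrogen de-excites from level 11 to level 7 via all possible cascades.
10

The electron can occupy levels n = 7, 8, ..., 11 during de-excitation — that is m = 11 - 7 + 1 = 5 distinct levels.

The number of distinct spectral lines equals the number of ways to choose 2 of these m levels (each pair gives one possible emission transition):

Number of lines = m(m-1)/2 = 5×4/2 = 10

These correspond to all possible transitions between the 5 levels:
11 → 10, 11 → 9, 11 → 8, 11 → 7, 10 → 9, 10 → 8, 10 → 7, 9 → 8...

Each transition produces a photon with a unique energy (and thus wavelength). This count does not depend on Z.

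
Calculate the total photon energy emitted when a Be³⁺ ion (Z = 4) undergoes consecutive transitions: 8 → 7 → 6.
2.6456 eV

The energy levels of Be³⁺ are E_n = -13.6057 × 4² / n² eV.

First transition (8 → 7):
ΔE₁ = |E_7 - E_8|
ΔE₁ = |-4.4426775510 - (-3.4014250000)| = 1.0412526 eV

Second transition (7 → 6):
ΔE₂ = |E_6 - E_7|
ΔE₂ = |-6.0469777778 - (-4.4426775510)| = 1.6043002 eV

Total energy released:
E_total = ΔE₁ + ΔE₂ = 1.0412526 + 1.6043002 = 2.6456 eV

Note: This equals the direct transition 8 → 6: 2.6456 eV ✓
Energy is conserved regardless of the path taken.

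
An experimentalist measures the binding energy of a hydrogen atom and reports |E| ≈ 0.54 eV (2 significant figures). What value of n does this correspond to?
n = 5

The exact energy levels follow E_n = -13.6057 eV / n².

The measured value (-0.54 eV) is reported to only 2 significant figures, so we must test candidate n values and see which one matches to that precision.

Candidate energies:
  n = 3:  E = -13.6057/3² = -1.51174 eV
  n = 4:  E = -13.6057/4² = -0.85036 eV
  n = 5:  E = -13.6057/5² = -0.54423 eV  ← matches
  n = 6:  E = -13.6057/6² = -0.37794 eV
  n = 7:  E = -13.6057/7² = -0.27767 eV

Checking against the measurement of -0.54 eV (2 sig figs), only n = 5 agrees:
E_5 = -0.54423 eV, which rounds to -0.54 eV ✓

Therefore n = 5.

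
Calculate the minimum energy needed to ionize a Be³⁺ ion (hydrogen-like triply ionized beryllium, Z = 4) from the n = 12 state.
1.511744 eV

The ionization energy is the energy needed to remove the electron completely (n → ∞).

For a hydrogen-like ion with Z = 4, E_n = -13.6057 Z² / n² eV.

At n = 12: E_12 = -13.6057 × 4² / 12² = -1.511744444 eV
At n = ∞: E_∞ = 0 eV

Ionization energy = E_∞ - E_12 = 0 - (-1.511744444) = 1.511744444 eV
Ionization energy ≈ 1.511744 eV

This is also called the binding energy of the electron in state n = 12.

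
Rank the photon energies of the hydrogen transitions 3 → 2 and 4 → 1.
4 → 1

Calculate the energy for each transition:

Transition 3 → 2:
ΔE₁ = |E_2 - E_3| = |-13.6057/2² - (-13.6057/3²)|
ΔE₁ = |-3.40142500 - (-1.51174444)| = 1.88968 eV

Transition 4 → 1:
ΔE₂ = |E_1 - E_4| = |-13.6057/1² - (-13.6057/4²)|
ΔE₂ = |-13.60570000 - (-0.85035625)| = 12.75534 eV

Since 12.75534 eV > 1.88968 eV, the transition 4 → 1 emits the more energetic photon.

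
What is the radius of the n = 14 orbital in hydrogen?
10.3719 nm (or 103.7187 Å)

The Bohr radius formula is:
r_n = n² a₀ / Z

where a₀ = 0.0529177 nm is the Bohr radius.

For H (Z = 1) at n = 14:
r_14 = 14² × 0.0529177 nm / 1
r_14 = 196 × 0.0529177 nm / 1
r_14 = 10.37187 nm / 1
r_14 = 10.3719 nm

The electron orbits at approximately 10.3719 nm from the nucleus.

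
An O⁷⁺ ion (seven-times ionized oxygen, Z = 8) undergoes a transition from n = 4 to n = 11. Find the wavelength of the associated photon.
26.25 nm

First, find the transition energy using E_n = -13.6057 Z² / n² eV:
E_4 = -13.6057 × 8² / 4² = -54.4228 eV
E_11 = -13.6057 × 8² / 11² = -7.1964 eV

Photon energy: |ΔE| = |E_11 - E_4| = 47.2264 eV

Convert to wavelength using E = hc/λ with hc = 1239.84 eV·nm:
λ = hc/E = 1239.84 eV·nm / 47.2264 eV
λ = 26.25 nm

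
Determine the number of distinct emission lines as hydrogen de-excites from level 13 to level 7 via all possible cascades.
21

The electron can occupy levels n = 7, 8, ..., 13 during de-excitation — that is m = 13 - 7 + 1 = 7 distinct levels.

The number of distinct spectral lines equals the number of ways to choose 2 of these m levels (each pair gives one possible emission transition):

Number of lines = m(m-1)/2 = 7×6/2 = 21

These correspond to all possible transitions between the 7 levels:
13 → 12, 13 → 11, 13 → 10, 13 → 9, 13 → 8, 13 → 7, 12 → 11, 12 → 10...

Each transition produces a photon with a unique energy (and thus wavelength). This count does not depend on Z.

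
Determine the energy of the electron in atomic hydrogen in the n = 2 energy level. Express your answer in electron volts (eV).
-3.401 eV

The energy levels of a hydrogen-like atom are given by:
E_n = -13.6057 eV / n²

For n = 2:
E_2 = -13.6057 eV / 2²
E_2 = -13.6057 eV / 4
E_2 = -3.401 eV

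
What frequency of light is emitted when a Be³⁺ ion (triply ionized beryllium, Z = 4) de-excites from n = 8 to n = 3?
5.026e+15 Hz

First, find the transition energy:
E_8 = -13.6057 × 4² / 8² = -3.4014250 eV
E_3 = -13.6057 × 4² / 3² = -24.1879111 eV
|ΔE| = |E_3 - E_8| = 20.7864861 eV

Convert to Joules: E = 20.7864861 eV × (1.602177 × 10⁻¹⁹ J/eV) = 3.33036e-18 J

Using E = hf:
f = E/h = 3.33036e-18 J / (6.62607 × 10⁻³⁴ J·s)
f = 5.026e+15 Hz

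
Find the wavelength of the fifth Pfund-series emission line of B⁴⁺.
121.502018 nm

The lines of a series are numbered from the longest wavelength (smallest ΔE) outward; the fifth line is the transition from n = n_f + 5 to n_f.
The Pfund series has all transitions ending at n_f = 5.

For B⁴⁺ (Z = 5), the fifth line (ε-line) is the jump from n = 10 to n = 5:
E_10 = -13.6057 × 5² / 10² = -3.401425000 eV
E_5 = -13.6057 × 5² / 5² = -13.605700000 eV
ΔE = E_10 - E_5 = 10.204275000 eV

λ = hc/E = 1239.84 eV·nm / 10.204275000 eV
λ = 121.502018 nm

This is the ε-line of the Pfund series in B⁴⁺.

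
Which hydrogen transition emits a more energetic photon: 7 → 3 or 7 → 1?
7 → 1

Calculate the energy for each transition:

Transition 7 → 3:
ΔE₁ = |E_3 - E_7| = |-13.6057/3² - (-13.6057/7²)|
ΔE₁ = |-1.51174444444 - (-0.27766734694)| = 1.23407710 eV

Transition 7 → 1:
ΔE₂ = |E_1 - E_7| = |-13.6057/1² - (-13.6057/7²)|
ΔE₂ = |-13.60570000000 - (-0.27766734694)| = 13.32803265 eV

Since 13.32803265 eV > 1.23407710 eV, the transition 7 → 1 emits the more energetic photon.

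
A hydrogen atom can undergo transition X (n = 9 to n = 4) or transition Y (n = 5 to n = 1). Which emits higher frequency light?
5 → 1

Calculate the energy for each transition:

Transition 9 → 4:
ΔE₁ = |E_4 - E_9| = |-13.6057/4² - (-13.6057/9²)|
ΔE₁ = |-0.8503562500 - (-0.1679716049)| = 0.6823846 eV

Transition 5 → 1:
ΔE₂ = |E_1 - E_5| = |-13.6057/1² - (-13.6057/5²)|
ΔE₂ = |-13.6057000000 - (-0.5442280000)| = 13.0614720 eV

Since 13.0614720 eV > 0.6823846 eV, the transition 5 → 1 emits the more energetic photon.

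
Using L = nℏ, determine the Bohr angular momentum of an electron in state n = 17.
1.793e-33 J·s (or 17ℏ)

In the Bohr model, angular momentum is quantized:
L = nℏ

where ℏ = h/(2π) = 1.05457e-34 J·s

For n = 17:
L = 17 × 1.05457e-34 J·s
L = 1.793e-33 J·s

This can also be written as L = 17ℏ.
The angular momentum is an integer multiple of the reduced Planck constant.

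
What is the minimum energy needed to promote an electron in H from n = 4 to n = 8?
0.638 eV

The energy levels of a hydrogen-like atom are E_n = -13.6057 eV / n².

Energy at n = 4: E_4 = -13.6057 / 4² = -0.850356 eV
Energy at n = 8: E_8 = -13.6057 / 8² = -0.212589 eV

The excitation energy is the difference:
ΔE = E_8 - E_4
ΔE = -0.212589 - (-0.850356)
ΔE = 0.638 eV

Since this is positive, energy must be absorbed (photon absorption).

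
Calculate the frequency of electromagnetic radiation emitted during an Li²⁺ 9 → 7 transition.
2.387e+14 Hz

First, find the transition energy:
E_9 = -13.6057 × 3² / 9² = -1.5117444 eV
E_7 = -13.6057 × 3² / 7² = -2.4990061 eV
|ΔE| = |E_7 - E_9| = 0.9872617 eV

Convert to Joules: E = 0.9872617 eV × (1.602177 × 10⁻¹⁹ J/eV) = 1.58177e-19 J

Using E = hf:
f = E/h = 1.58177e-19 J / (6.62607 × 10⁻³⁴ J·s)
f = 2.387e+14 Hz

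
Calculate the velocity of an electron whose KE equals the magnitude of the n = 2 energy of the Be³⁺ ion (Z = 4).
4.38e+06 m/s (or 1.459472% of c)

The binding energy at n = 2 for Be³⁺ is:
E_2 = -13.6057 × 4²/2² = -54.42280000 eV
|E_2| = 54.42280000 eV

Convert to Joules:
KE = 54.42280000 eV × (1.602177 × 10⁻¹⁹ J/eV) = 8.7195e-18 J

Using KE = ½mv²:
v = √(2·KE/m_e)
v = √(2 × 8.7195e-18 J / 9.10938 × 10⁻³¹ kg)
v = 4.38e+06 m/s

This is approximately 1.459472% the speed of light.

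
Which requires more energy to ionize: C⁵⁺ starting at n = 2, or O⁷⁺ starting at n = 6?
C⁵⁺ at n = 2 (E = -122.45 eV)

Using E_n = -13.6057 Z² / n² eV:

C⁵⁺ (Z = 6) at n = 2:
E = -13.6057 × 6² / 2² = -13.6057 × 36 / 4 = -122.45130 eV

O⁷⁺ (Z = 8) at n = 6:
E = -13.6057 × 8² / 6² = -13.6057 × 64 / 36 = -24.18791 eV

Since -122.45130 eV < -24.18791 eV,
C⁵⁺ at n = 2 is more tightly bound (requires more energy to ionize).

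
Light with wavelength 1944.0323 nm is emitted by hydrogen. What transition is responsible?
n = 8 → n = 4

First, find the photon energy from the wavelength (hc = 1239.84 eV·nm):
E = hc/λ = 1239.84 eV·nm / 1944.0323 nm = 0.63776718 eV

The energy levels of hydrogen satisfy E_n = -13.6057 / n² eV, so an emission n_i → n_f releases
ΔE = 13.6057 × (1/n_f² − 1/n_i²) eV.

Setting ΔE equal to the photon energy:
1/n_f² − 1/n_i² = 0.63776718 / 13.6057 = 0.046874999

Since 1/n_i² must be positive, we need 1/n_f² > 0.046874999, i.e. n_f ≤ 4. For each allowed n_f, solve n_i = (1/n_f² − 0.046874999)^(−1/2) and check whether it is a whole number:
  n_f = 1: 1/n_i² = 1.000000000 − 0.046874999 = 0.953125001 → n_i = 1.024  (not an integer) ✗
  n_f = 2: 1/n_i² = 0.250000000 − 0.046874999 = 0.203125001 → n_i = 2.219  (not an integer) ✗
  n_f = 3: 1/n_i² = 0.111111111 − 0.046874999 = 0.064236112 → n_i = 3.946  (not an integer) ✗
  n_f = 4: 1/n_i² = 0.062500000 − 0.046874999 = 0.015625001 → n_i = 8.000  → integer, n_i = 8 ✓

Only n_f = 4 gives an integer upper level, n_i = 8.

The transition is from n = 8 to n = 4 (emission).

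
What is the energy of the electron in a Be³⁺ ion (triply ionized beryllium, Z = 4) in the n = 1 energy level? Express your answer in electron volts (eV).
-217.691200 eV

The energy levels of a hydrogen-like atom are given by:
E_n = -13.6057 Z² / n² eV  (with Z = 4 for Be³⁺)

For n = 1:
E_1 = -13.6057 × 4² / 1²
E_1 = -13.6057 × 16 / 1
E_1 = -217.691200 eV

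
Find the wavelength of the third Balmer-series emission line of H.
433.9358 nm

The lines of a series are numbered from the longest wavelength (smallest ΔE) outward; the third line is the transition from n = n_f + 3 to n_f.
The Balmer series has all transitions ending at n_f = 2.

For H, the third line (γ-line) is the jump from n = 5 to n = 2:
E_5 = -13.6057 / 5² = -0.54422800 eV
E_2 = -13.6057 / 2² = -3.40142500 eV
ΔE = E_5 - E_2 = 2.85719700 eV

λ = hc/E = 1239.84 eV·nm / 2.85719700 eV
λ = 433.9358 nm

This is the γ-line of the Balmer series in H.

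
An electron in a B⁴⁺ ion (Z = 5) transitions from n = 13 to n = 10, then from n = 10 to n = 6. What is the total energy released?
7.4357 eV

The energy levels of B⁴⁺ are E_n = -13.6057 × 5² / n² eV.

First transition (13 → 10):
ΔE₁ = |E_10 - E_13|
ΔE₁ = |-3.4014250000 - (-2.0126775148)| = 1.3887475 eV

Second transition (10 → 6):
ΔE₂ = |E_6 - E_10|
ΔE₂ = |-9.4484027778 - (-3.4014250000)| = 6.0469778 eV

Total energy released:
E_total = ΔE₁ + ΔE₂ = 1.3887475 + 6.0469778 = 7.4357 eV

Note: This equals the direct transition 13 → 6: 7.4357 eV ✓
Energy is conserved regardless of the path taken.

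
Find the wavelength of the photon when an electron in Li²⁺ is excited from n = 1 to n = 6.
10.41 nm

First, find the transition energy using E_n = -13.6057 Z² / n² eV:
E_1 = -13.6057 × 3² / 1² = -122.4513 eV
E_6 = -13.6057 × 3² / 6² = -3.4014 eV

Photon energy: |ΔE| = |E_6 - E_1| = 119.0499 eV

Convert to wavelength using E = hc/λ with hc = 1239.84 eV·nm:
λ = hc/E = 1239.84 eV·nm / 119.0499 eV
λ = 10.41 nm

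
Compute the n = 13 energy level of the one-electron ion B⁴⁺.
-2.01268 eV

For hydrogen-like ions, the energy levels scale with Z²:
E_n = -13.6057 Z² / n² eV

For B⁴⁺ (Z = 5) at n = 13:
E_13 = -13.6057 × 5² / 13²
E_13 = -13.6057 × 25 / 169
E_13 = -340.1425 / 169
E_13 = -2.01268 eV

The energy is 25 times more negative than hydrogen at the same n due to the stronger nuclear charge.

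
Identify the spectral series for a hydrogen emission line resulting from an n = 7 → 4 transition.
Brackett series

The spectral series in hydrogen are named based on the final (lower) energy level:
- Lyman series: n_final = 1 (ultraviolet)
- Balmer series: n_final = 2 (visible/near-UV)
- Paschen series: n_final = 3 (infrared)
- Brackett series: n_final = 4 (infrared)
- Pfund series: n_final = 5 (far infrared)

Since this transition ends at n = 4, it belongs to the Brackett series.

For reference, this 7 → 4 line has photon energy
ΔE = 13.6057 eV × (1/4² - 1/7²) = 0.5726889031 eV,
corresponding to wavelength λ = hc/ΔE = 1239.84 eV·nm / 0.5726889031 eV = 2164.9450 nm in the infrared region.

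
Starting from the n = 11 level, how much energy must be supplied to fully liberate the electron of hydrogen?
0.112 eV

The ionization energy is the energy needed to remove the electron completely (n → ∞).

For hydrogen, E_n = -13.6057 eV / n².

At n = 11: E_11 = -13.6057 / 11² = -0.112444 eV
At n = ∞: E_∞ = 0 eV

Ionization energy = E_∞ - E_11 = 0 - (-0.112444) = 0.112444 eV
Ionization energy ≈ 0.112 eV

This is also called the binding energy of the electron in state n = 11.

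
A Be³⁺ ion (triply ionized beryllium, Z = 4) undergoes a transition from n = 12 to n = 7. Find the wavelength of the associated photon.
423.019 nm

First, find the transition energy using E_n = -13.6057 Z² / n² eV:
E_12 = -13.6057 × 4² / 12² = -1.5117444 eV
E_7 = -13.6057 × 4² / 7² = -4.4426776 eV

Photon energy: |ΔE| = |E_7 - E_12| = 2.9309332 eV

Convert to wavelength using E = hc/λ with hc = 1239.84 eV·nm:
λ = hc/E = 1239.84 eV·nm / 2.9309332 eV
λ = 423.019 nm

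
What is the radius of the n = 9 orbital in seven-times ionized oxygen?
0.5358 nm (or 5.3579 Å)

The Bohr radius formula is:
r_n = n² a₀ / Z

where a₀ = 0.0529177 nm is the Bohr radius.

For O⁷⁺ (Z = 8) at n = 9:
r_9 = 9² × 0.0529177 nm / 8
r_9 = 81 × 0.0529177 nm / 8
r_9 = 4.28633 nm / 8
r_9 = 0.5358 nm

The electron orbits at approximately 0.5358 nm from the nucleus.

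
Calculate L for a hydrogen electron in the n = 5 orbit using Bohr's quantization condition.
5.2729e-34 J·s (or 5ℏ)

In the Bohr model, angular momentum is quantized:
L = nℏ

where ℏ = h/(2π) = 1.054572e-34 J·s

For n = 5:
L = 5 × 1.054572e-34 J·s
L = 5.2729e-34 J·s

This can also be written as L = 5ℏ.
The angular momentum is an integer multiple of the reduced Planck constant.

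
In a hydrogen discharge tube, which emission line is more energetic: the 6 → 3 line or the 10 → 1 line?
10 → 1

Calculate the energy for each transition:

Transition 6 → 3:
ΔE₁ = |E_3 - E_6| = |-13.6057/3² - (-13.6057/6²)|
ΔE₁ = |-1.51174444444 - (-0.37793611111)| = 1.13380833 eV

Transition 10 → 1:
ΔE₂ = |E_1 - E_10| = |-13.6057/1² - (-13.6057/10²)|
ΔE₂ = |-13.60570000000 - (-0.13605700000)| = 13.46964300 eV

Since 13.46964300 eV > 1.13380833 eV, the transition 10 → 1 emits the more energetic photon.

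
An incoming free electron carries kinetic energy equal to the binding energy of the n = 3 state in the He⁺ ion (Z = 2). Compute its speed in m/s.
1.458e+06 m/s (or 0.48649% of c)

The binding energy at n = 3 for He⁺ is:
E_3 = -13.6057 × 2²/3² = -6.0469778 eV
|E_3| = 6.0469778 eV

Convert to Joules:
KE = 6.0469778 eV × (1.602177 × 10⁻¹⁹ J/eV) = 9.68833e-19 J

Using KE = ½mv²:
v = √(2·KE/m_e)
v = √(2 × 9.68833e-19 J / 9.10938 × 10⁻³¹ kg)
v = 1.458e+06 m/s

This is approximately 0.48649% the speed of light.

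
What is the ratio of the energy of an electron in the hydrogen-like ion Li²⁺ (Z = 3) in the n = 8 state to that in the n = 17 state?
4.515625

Using E_n = -13.6057 Z² / n² eV with Z = 3:

E_8 = -13.6057 × 3² / 8² = -122.4513 / 64 = -1.91330156250 eV
E_17 = -13.6057 × 3² / 17² = -122.4513 / 289 = -0.42370692042 eV

The ratio is:
E_8/E_17 = (-1.91330156250) / (-0.42370692042)
E_8/E_17 = (-122.4513/64) / (-122.4513/289)
E_8/E_17 = 289/64
E_8/E_17 = 4.515625
(Note: the Z² factors cancel in the ratio.)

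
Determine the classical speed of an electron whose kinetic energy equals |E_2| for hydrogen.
1.094e+06 m/s (or 0.3649% of c)

The binding energy at n = 2 for hydrogen is:
E_2 = -13.6057/2² = -3.401425 eV
|E_2| = 3.401425 eV

Convert to Joules:
KE = 3.401425 eV × (1.602177 × 10⁻¹⁹ J/eV) = 5.44968e-19 J

Using KE = ½mv²:
v = √(2·KE/m_e)
v = √(2 × 5.44968e-19 J / 9.10938 × 10⁻³¹ kg)
v = 1.094e+06 m/s

This is approximately 0.3649% the speed of light.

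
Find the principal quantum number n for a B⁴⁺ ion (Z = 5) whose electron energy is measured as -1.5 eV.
n = 15

The exact energy levels follow E_n = -13.6057 Z² / n² eV with Z = 5.

The measured value (-1.5 eV) is reported to only 2 significant figures, so we must test candidate n values and see which one matches to that precision.

Candidate energies:
  n = 13:  E = -13.6057 × 5² / 13² = -2.01268 eV
  n = 14:  E = -13.6057 × 5² / 14² = -1.73542 eV
  n = 15:  E = -13.6057 × 5² / 15² = -1.51174 eV  ← matches
  n = 16:  E = -13.6057 × 5² / 16² = -1.32868 eV
  n = 17:  E = -13.6057 × 5² / 17² = -1.17696 eV

Checking against the measurement of -1.5 eV (2 sig figs), only n = 15 agrees:
E_15 = -1.51174 eV, which rounds to -1.5 eV ✓

Therefore n = 15.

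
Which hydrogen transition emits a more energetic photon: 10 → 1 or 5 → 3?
10 → 1

Calculate the energy for each transition:

Transition 10 → 1:
ΔE₁ = |E_1 - E_10| = |-13.6057/1² - (-13.6057/10²)|
ΔE₁ = |-13.605700000000 - (-0.136057000000)| = 13.469643000 eV

Transition 5 → 3:
ΔE₂ = |E_3 - E_5| = |-13.6057/3² - (-13.6057/5²)|
ΔE₂ = |-1.511744444444 - (-0.544228000000)| = 0.967516444 eV

Since 13.469643000 eV > 0.967516444 eV, the transition 10 → 1 emits the more energetic photon.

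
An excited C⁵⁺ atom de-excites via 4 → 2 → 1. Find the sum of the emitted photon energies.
459.192375 eV

The energy levels of C⁵⁺ are E_n = -13.6057 × 6² / n² eV.

First transition (4 → 2):
ΔE₁ = |E_2 - E_4|
ΔE₁ = |-122.451300000000 - (-30.612825000000)| = 91.838475000 eV

Second transition (2 → 1):
ΔE₂ = |E_1 - E_2|
ΔE₂ = |-489.805200000000 - (-122.451300000000)| = 367.353900000 eV

Total energy released:
E_total = ΔE₁ + ΔE₂ = 91.838475000 + 367.353900000 = 459.192375 eV

Note: This equals the direct transition 4 → 1: 459.192375 eV ✓
Energy is conserved regardless of the path taken.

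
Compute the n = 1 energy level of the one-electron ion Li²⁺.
-122.451 eV

For hydrogen-like ions, the energy levels scale with Z²:
E_n = -13.6057 Z² / n² eV

For Li²⁺ (Z = 3) at n = 1:
E_1 = -13.6057 × 3² / 1²
E_1 = -13.6057 × 9 / 1
E_1 = -122.4513 / 1
E_1 = -122.451 eV

The energy is 9 times more negative than hydrogen at the same n due to the stronger nuclear charge.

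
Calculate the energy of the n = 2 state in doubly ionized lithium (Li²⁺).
-30.613 eV

For hydrogen-like ions, the energy levels scale with Z²:
E_n = -13.6057 Z² / n² eV

For Li²⁺ (Z = 3) at n = 2:
E_2 = -13.6057 × 3² / 2²
E_2 = -13.6057 × 9 / 4
E_2 = -122.4513 / 4
E_2 = -30.613 eV

The energy is 9 times more negative than hydrogen at the same n due to the stronger nuclear charge.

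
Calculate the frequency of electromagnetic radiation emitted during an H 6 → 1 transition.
3.1985e+15 Hz

First, find the transition energy:
E_6 = -13.6057 / 6² = -0.37793611 eV
E_1 = -13.6057 / 1² = -13.60570000 eV
|ΔE| = |E_1 - E_6| = 13.22776389 eV

Convert to Joules: E = 13.22776389 eV × (1.602177 × 10⁻¹⁹ J/eV) = 2.119322e-18 J

Using E = hf:
f = E/h = 2.119322e-18 J / (6.62607 × 10⁻³⁴ J·s)
f = 3.1985e+15 Hz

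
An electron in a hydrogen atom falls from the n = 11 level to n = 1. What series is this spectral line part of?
Lyman series

The spectral series in hydrogen are named based on the final (lower) energy level:
- Lyman series: n_final = 1 (ultraviolet)
- Balmer series: n_final = 2 (visible/near-UV)
- Paschen series: n_final = 3 (infrared)
- Brackett series: n_final = 4 (infrared)
- Pfund series: n_final = 5 (far infrared)

Since this transition ends at n = 1, it belongs to the Lyman series.

For reference, this 11 → 1 line has photon energy
ΔE = 13.6057 eV × (1/1² - 1/11²) = 13.49325620 eV,
corresponding to wavelength λ = hc/ΔE = 1239.84 eV·nm / 13.49325620 eV = 91.885901 nm in the ultraviolet region.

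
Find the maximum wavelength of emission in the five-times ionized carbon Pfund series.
207.10571 nm

The longest wavelength corresponds to the smallest energy transition in the series.
The Pfund series has all transitions ending at n_f = 5.

For C⁵⁺ (Z = 6), the first line (α-line) is the jump from n = 6 to n = 5:
E_6 = -13.6057 × 6² / 6² = -13.605700000 eV
E_5 = -13.6057 × 6² / 5² = -19.592208000 eV
ΔE = E_6 - E_5 = 5.986508000 eV

λ = hc/E = 1239.84 eV·nm / 5.986508000 eV
λ = 207.10571 nm

This is the α-line of the Pfund series in C⁵⁺.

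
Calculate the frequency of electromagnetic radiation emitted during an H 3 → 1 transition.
2.92e+15 Hz

First, find the transition energy:
E_3 = -13.6057 / 3² = -1.5117 eV
E_1 = -13.6057 / 1² = -13.6057 eV
|ΔE| = |E_1 - E_3| = 12.0940 eV

Convert to Joules: E = 12.0940 eV × (1.602177 × 10⁻¹⁹ J/eV) = 1.9377e-18 J

Using E = hf:
f = E/h = 1.9377e-18 J / (6.62607 × 10⁻³⁴ J·s)
f = 2.92e+15 Hz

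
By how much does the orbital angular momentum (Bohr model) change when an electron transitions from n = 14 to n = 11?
3.16372e-34 J·s (or 3ℏ)

In the Bohr model, L_n = nℏ where ℏ = 1.0545718e-34 J·s.

L_14 = 14ℏ = 1.4764005e-33 J·s
L_11 = 11ℏ = 1.1600290e-33 J·s

ΔL = L_14 - L_11 = (14 - 11)ℏ = 3ℏ
ΔL = 3 × 1.0545718e-34 J·s = 3.16372e-34 J·s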